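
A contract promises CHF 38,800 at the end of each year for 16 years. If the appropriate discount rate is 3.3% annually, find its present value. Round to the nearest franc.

CHF 476,378

PV = PMT · [1 − (1+i)^(−n)] / i = 38800 · 12.277796 = 476,378.4894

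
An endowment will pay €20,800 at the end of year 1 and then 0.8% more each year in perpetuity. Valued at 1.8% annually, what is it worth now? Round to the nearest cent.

€2,080,000.00

PV = D₁/(r − g) = 20800/(0.018 − 0.008) = 2,080,000.0000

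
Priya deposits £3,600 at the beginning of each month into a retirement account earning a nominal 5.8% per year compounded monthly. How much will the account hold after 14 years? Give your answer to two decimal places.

With 12 periods per year: i = 0.00483333, n = 168.
FV = PMT · [(1+i)^n − 1] / i × (1+i) = 3600 · 259.456315 = 934,042.7337
(Beginning-of-period payments → annuity-due factor ×(1+i).)

£934,042.73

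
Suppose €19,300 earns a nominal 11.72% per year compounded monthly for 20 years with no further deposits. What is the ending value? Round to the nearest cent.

Periodic rate i = 0.1172/12 = 0.00976667; n = 20 × 12 = 240 periods.
FV = PV·(1+i)^n = 19,300 × 10.304982 = 198,886.1500

€198,886.15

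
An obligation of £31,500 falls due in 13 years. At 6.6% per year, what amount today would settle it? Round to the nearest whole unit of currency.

PV = FV·(1+i)^(−n) = 31,500 × 0.435669 = 13,723.5634

£13,724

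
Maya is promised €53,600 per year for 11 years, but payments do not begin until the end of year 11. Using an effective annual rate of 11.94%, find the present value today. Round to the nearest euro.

€103,293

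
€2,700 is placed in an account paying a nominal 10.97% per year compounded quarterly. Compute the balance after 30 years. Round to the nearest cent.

With 4 periods per year: i = 0.027425, n = 120.
2,700 × (1+0.027425)^120 = 2,700 × 25.704874 = 69,403.1611

€69,403.16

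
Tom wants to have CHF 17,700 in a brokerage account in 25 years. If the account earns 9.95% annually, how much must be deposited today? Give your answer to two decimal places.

Discount factor = (1+0.0995)^(−25) = 0.093351; PV = 17,700 × 0.093351 = 1,652.3134

CHF 1,652.31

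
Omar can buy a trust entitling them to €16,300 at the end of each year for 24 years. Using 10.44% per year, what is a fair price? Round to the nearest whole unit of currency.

Annuity factor a(24|0.1044) = 8.694923; PV = 16300 × 8.694923 = 141,727.2485

€141,727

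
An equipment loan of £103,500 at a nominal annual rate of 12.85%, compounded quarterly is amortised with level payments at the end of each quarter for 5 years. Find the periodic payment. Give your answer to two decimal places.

i = 0.1285/4 = 0.032125 per quarter; n = 5·4 = 20.
Annuity-PV factor = 14.589341; PMT = 103500 / 14.589341 = 7,094.2202

£7,094.22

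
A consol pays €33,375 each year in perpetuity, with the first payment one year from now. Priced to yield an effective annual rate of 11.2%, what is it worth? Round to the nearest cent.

€297,991.07

PV = PMT / i = 33375 / 0.112 = 297,991.0714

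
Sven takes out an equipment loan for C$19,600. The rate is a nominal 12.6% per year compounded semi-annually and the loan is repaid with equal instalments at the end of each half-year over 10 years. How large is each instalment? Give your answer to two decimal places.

C$1,750.67

With 2 periods per year: i = 0.063, n = 20.
Annuity-PV factor = 11.195727; PMT = 19600 / 11.195727 = 1,750.6679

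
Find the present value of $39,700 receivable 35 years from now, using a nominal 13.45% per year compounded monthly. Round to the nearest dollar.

i = 0.1345/12 = 0.0112083 per month; n = 35·12 = 420.
PV = FV·(1+i)^(−n) = 39,700 × 0.009267 = 367.8932

$368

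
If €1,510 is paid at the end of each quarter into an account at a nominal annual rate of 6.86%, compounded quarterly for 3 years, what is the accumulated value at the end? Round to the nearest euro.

€19,931

Periodic rate i = 0.0686/4 = 0.01715; n = 3 × 4 = 12 periods.
FV = PMT · [(1+i)^n − 1] / i = 1510 · 13.199174 = 19,930.7523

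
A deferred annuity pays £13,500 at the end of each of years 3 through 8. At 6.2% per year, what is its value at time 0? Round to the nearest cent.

£58,491.05

PV at t=2 (ordinary 6-year annuity): 13500 × a(6|0.062) = 13500 × 4.886576 = 65,968.7748
Discount back 2 years: 65,968.7748 × (1+0.062)^(−2) = 65,968.7748 × 0.886647 = 58,491.0455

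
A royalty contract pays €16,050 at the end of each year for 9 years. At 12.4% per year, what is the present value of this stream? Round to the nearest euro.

€84,234

PV = 16050 × [1 − (1+0.124)^(−9)] / 0.124 = 16050 × 5.248199 = 84,233.5984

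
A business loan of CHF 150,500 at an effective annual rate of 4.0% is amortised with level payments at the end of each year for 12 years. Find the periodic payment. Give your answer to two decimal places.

CHF 16,036.10

Annuity-PV factor = 9.385074; PMT = 150500 / 9.385074 = 16,036.1020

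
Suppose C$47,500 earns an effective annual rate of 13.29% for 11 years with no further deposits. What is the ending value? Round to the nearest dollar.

C$187,414

47,500 × (1+0.1329)^11 = 47,500 × 3.945548 = 187,413.5358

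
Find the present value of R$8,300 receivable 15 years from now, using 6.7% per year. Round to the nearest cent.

PV = FV·(1+i)^(−n) = 8,300 × 0.378036 = 3,137.7028

R$3,137.70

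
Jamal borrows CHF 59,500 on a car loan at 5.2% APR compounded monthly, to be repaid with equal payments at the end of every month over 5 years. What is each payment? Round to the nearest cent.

CHF 1,128.30

With 12 periods per year: i = 0.00433333, n = 60.
PMT = 59500 / ( [1 − (1+0.00433333)^(−60)] / 0.00433333 ) = 59500 / 52.734273 = 1,128.2985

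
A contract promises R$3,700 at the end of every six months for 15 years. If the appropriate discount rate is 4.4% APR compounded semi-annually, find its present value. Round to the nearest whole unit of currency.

R$80,633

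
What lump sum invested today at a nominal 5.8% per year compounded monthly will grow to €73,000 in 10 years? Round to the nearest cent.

i = 0.058/12 = 0.00483333 per month; n = 10·12 = 120.
PV = FV·(1+i)^(−n) = 73,000 × 0.560681 = 40,929.7265

€40,929.73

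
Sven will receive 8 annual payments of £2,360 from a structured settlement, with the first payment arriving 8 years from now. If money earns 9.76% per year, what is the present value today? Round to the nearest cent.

PV at t=7 (ordinary 8-year annuity): 2360 × a(8|0.0976) = 2360 × 5.381859 = 12,701.1867
PV₀ = 12,701.1867 / (1+0.0976)^7 = 12,701.1867 / 1.919149 = 6,618.1348

£6,618.13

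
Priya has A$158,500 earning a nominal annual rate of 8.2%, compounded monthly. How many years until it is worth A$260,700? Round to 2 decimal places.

6.09 years

Periodic rate i = 0.082/12 = 0.00683333.
n = ln(260700/158500) / ln(1+0.00683333) = ln(1.64479) / 0.006810 = 73.0703 months
= 73.0703/12 years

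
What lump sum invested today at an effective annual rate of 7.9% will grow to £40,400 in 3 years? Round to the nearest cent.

£32,160.07

Discount factor = (1+0.079)^(−3) = 0.796041; PV = 40,400 × 0.796041 = 32,160.0734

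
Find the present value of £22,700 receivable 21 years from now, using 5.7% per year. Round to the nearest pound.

Discount factor = (1+0.057)^(−21) = 0.312195; PV = 22,700 × 0.312195 = 7,086.8155

£7,087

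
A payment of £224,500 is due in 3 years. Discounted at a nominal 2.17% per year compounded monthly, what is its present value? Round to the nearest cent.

With 12 periods per year: i = 0.00180833, n = 36.
PV = 224,500 / (1 + 0.00180833)^36 = 224,500 / 1.067203 = 210,362.9764

£210,362.98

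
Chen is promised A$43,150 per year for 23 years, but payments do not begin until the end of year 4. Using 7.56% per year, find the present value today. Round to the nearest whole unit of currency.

Value one period before first payment (t=3): 43150 × [1 − (1+0.0756)^(−23)] / 0.0756 = 43150 × 10.752885 = 463,986.9901
Discount back 3 years: 463,986.9901 × (1+0.0756)^(−3) = 463,986.9901 × 0.803614 = 372,866.5486

A$372,867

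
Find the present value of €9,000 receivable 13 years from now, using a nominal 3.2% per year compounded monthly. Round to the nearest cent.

€5,940.41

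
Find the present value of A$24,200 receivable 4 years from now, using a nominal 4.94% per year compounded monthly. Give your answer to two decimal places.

With 12 periods per year: i = 0.00411667, n = 48.
Discount factor = (1+0.00411667)^(−48) = 0.821031; PV = 24,200 × 0.821031 = 19,868.9507

A$19,868.95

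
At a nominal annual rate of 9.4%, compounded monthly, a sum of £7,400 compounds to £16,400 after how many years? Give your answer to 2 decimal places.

8.50 years

Periodic rate i = 0.094/12 = 0.00783333.
(1+i)^n = 16400/7400 = 2.21622, so n = ln 2.21622 / ln 1.00783 = 101.9890 months
= 101.9890/12 years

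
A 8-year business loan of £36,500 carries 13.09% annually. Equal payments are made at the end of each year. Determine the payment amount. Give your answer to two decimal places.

Annuity-PV factor = 4.784021; PMT = 36500 / 4.784021 = 7,629.5653

£7,629.57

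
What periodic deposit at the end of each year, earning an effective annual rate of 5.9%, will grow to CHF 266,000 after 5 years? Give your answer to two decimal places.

CHF 47,281.75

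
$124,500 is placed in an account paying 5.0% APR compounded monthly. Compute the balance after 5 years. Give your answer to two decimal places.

$159,778.16

With 12 periods per year: i = 0.00416667, n = 60.
FV = 124,500 × (1 + 0.00416667)^60 = 159,778.1555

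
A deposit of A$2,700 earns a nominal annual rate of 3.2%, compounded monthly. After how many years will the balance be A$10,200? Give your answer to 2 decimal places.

Periodic rate i = 0.032/12 = 0.00266667.
n = ln(10200/2700) / ln(1+0.00266667) = ln(3.77778) / 0.002663 = 499.0903 months
= 499.0903/12 years

41.59 years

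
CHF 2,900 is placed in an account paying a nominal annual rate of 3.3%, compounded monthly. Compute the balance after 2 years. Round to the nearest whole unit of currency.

Periodic rate i = 0.033/12 = 0.00275; n = 2 × 12 = 24 periods.
FV = 2,900 × (1 + 0.00275)^24 = 3,097.5769

CHF 3,098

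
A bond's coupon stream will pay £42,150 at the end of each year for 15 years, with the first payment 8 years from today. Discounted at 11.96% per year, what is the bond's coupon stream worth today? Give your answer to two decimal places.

PV at t=7 (ordinary 15-year annuity): 42150 × a(15|0.1196) = 42150 × 6.825437 = 287,692.1489
Discount back 7 years: 287,692.1489 × (1+0.1196)^(−7) = 287,692.1489 × 0.453482 = 130,463.1264

£130,463.13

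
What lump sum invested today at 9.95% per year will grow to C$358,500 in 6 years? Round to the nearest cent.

C$202,916.68

PV = FV·(1+i)^(−n) = 358,500 × 0.566016 = 202,916.6846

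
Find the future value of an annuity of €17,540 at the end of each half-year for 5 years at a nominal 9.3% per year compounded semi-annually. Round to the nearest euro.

€217,045

With 2 periods per year: i = 0.0465, n = 10.
Accumulation factor s(10|0.0465) = 12.374309; FV = 17540 × 12.374309 = 217,045.3876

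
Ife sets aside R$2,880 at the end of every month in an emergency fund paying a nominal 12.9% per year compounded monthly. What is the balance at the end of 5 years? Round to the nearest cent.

R$240,965.57

i = 0.129/12 = 0.01075 per month; n = 5·12 = 60.
Accumulation factor s(60|0.01075) = 83.668602; FV = 2880 × 83.668602 = 240,965.5725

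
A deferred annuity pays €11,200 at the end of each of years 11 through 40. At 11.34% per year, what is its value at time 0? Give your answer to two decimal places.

€32,391.45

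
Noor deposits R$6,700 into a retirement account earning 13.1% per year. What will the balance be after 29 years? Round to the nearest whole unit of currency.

R$237,953

FV = 6,700 × (1 + 0.131)^29 = 237,952.5403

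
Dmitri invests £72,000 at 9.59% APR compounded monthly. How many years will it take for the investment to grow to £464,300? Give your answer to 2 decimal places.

19.51 years

Periodic rate i = 0.0959/12 = 0.00799167.
n = ln(464300/72000) / ln(1+0.00799167) = ln(6.44861) / 0.007960 = 234.1567 months
= 234.1567/12 years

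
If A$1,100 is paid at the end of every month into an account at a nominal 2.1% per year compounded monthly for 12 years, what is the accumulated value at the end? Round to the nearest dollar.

A$179,968

Periodic rate i = 0.021/12 = 0.00175; n = 12 × 12 = 144 periods.
FV = 1100 × [(1+0.00175)^144 − 1] / 0.00175 = 1100 × 163.607260 = 179,967.9858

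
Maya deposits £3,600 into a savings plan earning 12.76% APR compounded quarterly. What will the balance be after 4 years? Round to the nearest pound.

i = 0.1276/4 = 0.0319 per quarter; n = 4·4 = 16.
3,600 × (1+0.0319)^16 = 3,600 × 1.652730 = 5,949.8265

£5,950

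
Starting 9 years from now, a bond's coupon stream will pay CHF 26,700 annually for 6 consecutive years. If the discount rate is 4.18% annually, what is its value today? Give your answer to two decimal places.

CHF 100,277.61

PV at t=8 (ordinary 6-year annuity): 26700 × a(6|0.0418) = 26700 × 5.211557 = 139,148.5824
Discount back 8 years: 139,148.5824 × (1+0.0418)^(−8) = 139,148.5824 × 0.720651 = 100,277.6070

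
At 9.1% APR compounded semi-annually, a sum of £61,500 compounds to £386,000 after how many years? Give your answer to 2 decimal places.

Periodic rate i = 0.091/2 = 0.0455.
(1+i)^n = 386000/61500 = 6.27642, so n = ln 6.27642 / ln 1.0455 = 41.2808 half-years
= 41.2808/2 years

20.64 years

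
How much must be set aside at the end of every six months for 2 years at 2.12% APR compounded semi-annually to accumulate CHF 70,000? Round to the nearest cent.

With 2 periods per year: i = 0.0106, n = 4.
FV-annuity factor = 4.064051; PMT = 70000 / 4.064051 = 17,224.1949

CHF 17,224.19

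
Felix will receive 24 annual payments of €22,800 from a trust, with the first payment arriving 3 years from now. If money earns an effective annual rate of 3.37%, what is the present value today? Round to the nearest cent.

€347,373.24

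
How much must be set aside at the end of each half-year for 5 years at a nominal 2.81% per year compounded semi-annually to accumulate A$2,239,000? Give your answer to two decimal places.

A$210,105.90

With 2 periods per year: i = 0.01405, n = 10.
PMT = 2.239e+06 / ( [(1+0.01405)^10 − 1] / 0.01405 ) = 2.239e+06 / 10.656531 = 210,105.9030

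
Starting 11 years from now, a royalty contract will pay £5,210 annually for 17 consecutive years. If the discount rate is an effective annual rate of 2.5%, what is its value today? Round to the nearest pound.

£55,809

PV at t=10 (ordinary 17-year annuity): 5210 × a(17|0.025) = 5210 × 13.712198 = 71,440.5501
PV₀ = 71,440.5501 / (1+0.025)^10 = 71,440.5501 / 1.280085 = 55,809.2436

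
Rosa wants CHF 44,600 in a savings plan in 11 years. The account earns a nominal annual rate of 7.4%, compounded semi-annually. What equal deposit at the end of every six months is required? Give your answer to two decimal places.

Periodic rate i = 0.074/2 = 0.037; n = 11 × 2 = 22 periods.
FV-annuity factor = 33.080785; PMT = 44600 / 33.080785 = 1,348.2147

CHF 1,348.21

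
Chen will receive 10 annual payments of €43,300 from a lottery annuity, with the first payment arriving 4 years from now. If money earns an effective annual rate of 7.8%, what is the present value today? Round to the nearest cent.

PV at t=3 (ordinary 10-year annuity): 43300 × a(10|0.078) = 43300 × 6.771036 = 293,185.8758
Discount back 3 years: 293,185.8758 × (1+0.078)^(−3) = 293,185.8758 × 0.798259 = 234,038.2068

€234,038.21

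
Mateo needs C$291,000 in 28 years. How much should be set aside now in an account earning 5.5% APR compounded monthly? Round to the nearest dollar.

With 12 periods per year: i = 0.00458333, n = 336.
PV = FV·(1+i)^(−n) = 291,000 × 0.215137 = 62,604.7834

C$62,605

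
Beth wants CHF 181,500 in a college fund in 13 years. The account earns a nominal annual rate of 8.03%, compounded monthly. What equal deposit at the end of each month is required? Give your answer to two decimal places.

i = 0.0803/12 = 0.00669167 per month; n = 13·12 = 156.
FV-annuity factor = 273.536253; PMT = 181500 / 273.536253 = 663.5318

CHF 663.53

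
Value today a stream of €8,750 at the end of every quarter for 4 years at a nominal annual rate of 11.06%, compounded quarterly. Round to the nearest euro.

Periodic rate i = 0.1106/4 = 0.02765; n = 4 × 4 = 16 periods.
PV = 8750 × [1 − (1+0.02765)^(−16)] / 0.02765 = 8750 × 12.789771 = 111,910.4964

€111,910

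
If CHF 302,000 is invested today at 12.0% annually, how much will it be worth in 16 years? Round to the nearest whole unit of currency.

FV = 302,000 × (1 + 0.12)^16 = 1,851,378.8824

CHF 1,851,379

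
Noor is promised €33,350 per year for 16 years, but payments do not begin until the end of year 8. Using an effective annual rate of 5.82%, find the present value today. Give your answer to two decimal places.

€229,658.28

Value one period before first payment (t=7): 33350 × [1 − (1+0.0582)^(−16)] / 0.0582 = 33350 × 10.232001 = 341,237.2343
Discount back 7 years: 341,237.2343 × (1+0.0582)^(−7) = 341,237.2343 × 0.673016 = 229,658.2827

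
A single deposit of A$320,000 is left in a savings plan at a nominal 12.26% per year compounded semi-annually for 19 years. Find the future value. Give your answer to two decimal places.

A$3,069,023.54

i = 0.1226/2 = 0.0613 per half-year; n = 19·2 = 38.
320,000 × (1+0.0613)^38 = 320,000 × 9.590699 = 3,069,023.5363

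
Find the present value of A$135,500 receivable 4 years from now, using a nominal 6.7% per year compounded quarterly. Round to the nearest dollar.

i = 0.067/4 = 0.01675 per quarter; n = 4·4 = 16.
Discount factor = (1+0.01675)^(−16) = 0.766608; PV = 135,500 × 0.766608 = 103,875.3256

A$103,875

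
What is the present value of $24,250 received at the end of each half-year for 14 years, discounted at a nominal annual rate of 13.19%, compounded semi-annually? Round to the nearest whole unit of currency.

$306,204

i = 0.1319/2 = 0.06595 per half-year; n = 14·2 = 28.
Annuity factor a(28|0.06595) = 12.626975; PV = 24250 × 12.626975 = 306,204.1536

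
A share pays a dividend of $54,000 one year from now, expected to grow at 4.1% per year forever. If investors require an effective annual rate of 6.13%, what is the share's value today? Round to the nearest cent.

$2,660,098.52

PV = PMT / (i − g) = 54000 / (0.0613 − 0.041) = 54000 / 0.020300 = 2,660,098.5222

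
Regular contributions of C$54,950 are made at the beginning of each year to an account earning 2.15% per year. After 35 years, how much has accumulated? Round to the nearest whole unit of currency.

C$2,886,044

FV = 54950 × [(1+0.0215)^35 − 1] / 0.0215 × (1+i) = 54950 × 52.521280 = 2,886,044.3516
(annuity-due: payments at period start, so ×(1+i).)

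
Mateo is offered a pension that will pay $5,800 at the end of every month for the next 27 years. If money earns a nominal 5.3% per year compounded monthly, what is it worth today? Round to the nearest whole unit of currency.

i = 0.053/12 = 0.00441667 per month; n = 27·12 = 324.
PV = PMT · [1 − (1+i)^(−n)] / i = 5800 · 172.115277 = 998,268.6056

$998,269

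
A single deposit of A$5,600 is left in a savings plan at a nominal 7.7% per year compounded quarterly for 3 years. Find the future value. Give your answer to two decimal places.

A$7,039.74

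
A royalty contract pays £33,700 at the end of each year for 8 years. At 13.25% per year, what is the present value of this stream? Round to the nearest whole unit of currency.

PV = 33700 × [1 − (1+0.1325)^(−8)] / 0.1325 = 33700 × 4.757978 = 160,343.8468

£160,344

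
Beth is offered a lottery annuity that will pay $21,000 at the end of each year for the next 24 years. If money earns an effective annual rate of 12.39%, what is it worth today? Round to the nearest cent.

$159,218.84

PV = PMT · [1 − (1+i)^(−n)] / i = 21000 · 7.581850 = 159,218.8426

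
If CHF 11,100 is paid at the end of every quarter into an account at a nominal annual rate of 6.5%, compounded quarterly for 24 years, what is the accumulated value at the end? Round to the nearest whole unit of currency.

With 4 periods per year: i = 0.01625, n = 96.
FV = 11100 × [(1+0.01625)^96 − 1] / 0.01625 = 11100 × 227.662852 = 2,527,057.6522

CHF 2,527,058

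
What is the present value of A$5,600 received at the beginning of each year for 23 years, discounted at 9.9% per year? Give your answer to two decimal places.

A$55,076.35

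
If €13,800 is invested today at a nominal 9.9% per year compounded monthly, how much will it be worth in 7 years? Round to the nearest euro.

i = 0.099/12 = 0.00825 per month; n = 7·12 = 84.
FV = PV·(1+i)^n = 13,800 × 1.994029 = 27,517.5943

€27,518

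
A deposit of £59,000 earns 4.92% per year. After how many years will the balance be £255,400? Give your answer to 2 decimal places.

30.51 years

(1+i)^n = 255400/59000 = 4.32881, so n = ln 4.32881 / ln 1.0492 = 30.5092 years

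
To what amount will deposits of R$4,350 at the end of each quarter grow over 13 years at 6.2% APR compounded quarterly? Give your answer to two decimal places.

R$343,828.03

Periodic rate i = 0.062/4 = 0.0155; n = 13 × 4 = 52 periods.
FV = 4350 × [(1+0.0155)^52 − 1] / 0.0155 = 4350 × 79.040927 = 343,828.0336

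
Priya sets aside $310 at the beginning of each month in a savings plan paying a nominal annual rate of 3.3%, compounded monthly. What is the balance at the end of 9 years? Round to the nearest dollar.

$39,028

i = 0.033/12 = 0.00275 per month; n = 9·12 = 108.
FV = 310 × [(1+0.00275)^108 − 1] / 0.00275 × (1+i) = 310 × 125.896838 = 39,028.0196
(Beginning-of-period payments → annuity-due factor ×(1+i).)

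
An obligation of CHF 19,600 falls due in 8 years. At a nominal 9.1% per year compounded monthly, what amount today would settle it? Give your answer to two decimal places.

CHF 9,490.36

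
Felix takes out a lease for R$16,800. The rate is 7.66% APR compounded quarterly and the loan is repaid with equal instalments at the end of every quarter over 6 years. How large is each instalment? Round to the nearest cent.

R$879.70

Periodic rate i = 0.0766/4 = 0.01915; n = 6 × 4 = 24 periods.
PMT = 16800 / ( [1 − (1+0.01915)^(−24)] / 0.01915 ) = 16800 / 19.097317 = 879.7047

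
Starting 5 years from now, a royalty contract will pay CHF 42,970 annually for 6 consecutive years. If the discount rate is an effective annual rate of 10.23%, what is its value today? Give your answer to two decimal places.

CHF 125,909.60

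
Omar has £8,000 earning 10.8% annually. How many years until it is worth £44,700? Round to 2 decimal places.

16.78 years

(1+i)^n = 44700/8000 = 5.58750, so n = ln 5.58750 / ln 1.108 = 16.7764 years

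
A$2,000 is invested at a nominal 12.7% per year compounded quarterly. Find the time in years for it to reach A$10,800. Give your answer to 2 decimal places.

13.49 years

Periodic rate i = 0.127/4 = 0.03175.
n = ln(10800/2000) / ln(1+0.03175) = ln(5.40000) / 0.031256 = 53.9537 quarters
= 53.9537/4 years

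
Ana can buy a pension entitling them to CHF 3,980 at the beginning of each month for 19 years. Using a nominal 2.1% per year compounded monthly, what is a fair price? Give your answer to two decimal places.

CHF 749,037.43

Periodic rate i = 0.021/12 = 0.00175; n = 19 × 12 = 228 periods.
PV = 3980 × [1 − (1+0.00175)^(−228)] / 0.00175 × (1+i) = 3980 × 188.200359 = 749,037.4280
Payments are at the start of each period, so multiply by (1+i).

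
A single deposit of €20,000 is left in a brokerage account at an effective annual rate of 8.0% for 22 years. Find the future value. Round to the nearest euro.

FV = 20,000 × (1 + 0.08)^22 = 108,730.8083

€108,731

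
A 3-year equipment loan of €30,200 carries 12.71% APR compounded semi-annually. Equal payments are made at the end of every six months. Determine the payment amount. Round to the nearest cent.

€6,210.22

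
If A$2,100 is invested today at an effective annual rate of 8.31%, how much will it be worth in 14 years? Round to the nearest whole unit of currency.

FV = 2,100 × (1 + 0.0831)^14 = 6,420.6512

A$6,421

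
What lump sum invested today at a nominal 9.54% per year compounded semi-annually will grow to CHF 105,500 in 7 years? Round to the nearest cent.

CHF 54,945.89

With 2 periods per year: i = 0.0477, n = 14.
PV = FV·(1+i)^(−n) = 105,500 × 0.520814 = 54,945.8941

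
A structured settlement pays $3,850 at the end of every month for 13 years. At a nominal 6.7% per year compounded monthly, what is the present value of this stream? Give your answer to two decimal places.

i = 0.067/12 = 0.00558333 per month; n = 13·12 = 156.
PV = PMT · [1 − (1+i)^(−n)] / i = 3850 · 103.961562 = 400,252.0148

$400,252.01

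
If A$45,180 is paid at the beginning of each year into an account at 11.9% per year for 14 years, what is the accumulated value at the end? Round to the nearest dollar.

FV = PMT · [(1+i)^n − 1] / i × (1+i) = 45180 · 35.980802 = 1,625,612.6480
(annuity-due: payments at period start, so ×(1+i).)

A$1,625,613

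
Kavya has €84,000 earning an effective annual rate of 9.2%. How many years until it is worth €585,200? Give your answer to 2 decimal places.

(1+i)^n = 585200/84000 = 6.96667, so n = ln 6.96667 / ln 1.092 = 22.0556 years

22.06 years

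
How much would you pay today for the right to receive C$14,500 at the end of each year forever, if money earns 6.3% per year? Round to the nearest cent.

C$230,158.73

PV = PMT / i = 14500 / 0.063 = 230,158.7302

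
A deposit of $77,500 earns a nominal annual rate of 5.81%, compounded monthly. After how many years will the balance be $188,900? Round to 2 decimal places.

15.37 years

Periodic rate i = 0.0581/12 = 0.00484167.
n = ln(188900/77500) / ln(1+0.00484167) = ln(2.43742) / 0.004830 = 184.4602 months
= 184.4602/12 years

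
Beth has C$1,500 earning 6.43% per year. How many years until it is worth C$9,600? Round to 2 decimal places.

(1+i)^n = 9600/1500 = 6.40000, so n = ln 6.40000 / ln 1.0643 = 29.7878 years

29.79 years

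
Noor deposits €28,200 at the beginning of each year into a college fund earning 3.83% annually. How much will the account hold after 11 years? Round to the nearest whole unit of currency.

€391,419

Accumulation factor s(11|0.0383) × (1+i) = 13.880109; FV = 28200 × 13.880109 = 391,419.0666
(annuity-due: payments at period start, so ×(1+i).)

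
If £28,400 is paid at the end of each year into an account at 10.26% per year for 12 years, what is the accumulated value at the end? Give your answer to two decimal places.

£616,886.75

FV = 28400 × [(1+0.1026)^12 − 1] / 0.1026 = 28400 × 21.721365 = 616,886.7547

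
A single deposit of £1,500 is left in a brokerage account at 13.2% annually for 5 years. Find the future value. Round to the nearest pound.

£2,788

FV = 1,500 × (1 + 0.132)^5 = 2,788.1966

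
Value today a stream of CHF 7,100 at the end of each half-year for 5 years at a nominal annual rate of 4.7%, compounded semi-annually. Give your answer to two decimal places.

CHF 62,624.08

i = 0.047/2 = 0.0235 per half-year; n = 5·2 = 10.
PV = 7100 × [1 − (1+0.0235)^(−10)] / 0.0235 = 7100 × 8.820292 = 62,624.0757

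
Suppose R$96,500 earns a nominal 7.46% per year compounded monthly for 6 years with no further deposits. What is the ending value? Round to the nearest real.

i = 0.0746/12 = 0.00621667 per month; n = 6·12 = 72.
FV = 96,500 × (1 + 0.00621667)^72 = 150,770.2956

R$150,770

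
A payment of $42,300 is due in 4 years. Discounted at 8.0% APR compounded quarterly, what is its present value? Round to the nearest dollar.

With 4 periods per year: i = 0.02, n = 16.
PV = FV·(1+i)^(−n) = 42,300 × 0.728446 = 30,813.2579

$30,813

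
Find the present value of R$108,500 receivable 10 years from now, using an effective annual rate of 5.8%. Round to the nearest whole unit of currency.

R$61,741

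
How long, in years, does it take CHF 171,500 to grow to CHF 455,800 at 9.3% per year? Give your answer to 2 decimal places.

10.99 years

n = ln(455800/171500) / ln(1+0.093) = ln(2.65773) / 0.088926 = 10.9919 years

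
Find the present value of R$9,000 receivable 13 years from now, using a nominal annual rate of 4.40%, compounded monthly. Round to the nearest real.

R$5,085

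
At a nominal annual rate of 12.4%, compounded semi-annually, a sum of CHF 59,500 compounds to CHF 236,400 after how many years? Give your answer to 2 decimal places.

11.47 years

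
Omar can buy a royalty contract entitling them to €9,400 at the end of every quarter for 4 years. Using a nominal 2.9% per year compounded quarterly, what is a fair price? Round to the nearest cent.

€141,521.28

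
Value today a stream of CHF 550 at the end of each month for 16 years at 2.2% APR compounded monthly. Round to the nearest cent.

i = 0.022/12 = 0.00183333 per month; n = 16·12 = 192.
PV = 550 × [1 − (1+0.00183333)^(−192)] / 0.00183333 = 550 × 161.723560 = 88,947.9580

CHF 88,947.96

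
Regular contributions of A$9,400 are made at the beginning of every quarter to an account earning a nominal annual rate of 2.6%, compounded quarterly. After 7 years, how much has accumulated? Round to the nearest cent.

A$289,521.14

Periodic rate i = 0.026/4 = 0.0065; n = 7 × 4 = 28 periods.
FV = PMT · [(1+i)^n − 1] / i × (1+i) = 9400 · 30.800122 = 289,521.1443
(annuity-due: payments at period start, so ×(1+i).)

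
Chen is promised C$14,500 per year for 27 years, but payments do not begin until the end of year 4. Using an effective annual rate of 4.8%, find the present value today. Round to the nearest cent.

C$188,438.15

PV at t=3 (ordinary 27-year annuity): 14500 × a(27|0.048) = 14500 × 14.958384 = 216,896.5669
Discount back 3 years: 216,896.5669 × (1+0.048)^(−3) = 216,896.5669 × 0.868793 = 188,438.1492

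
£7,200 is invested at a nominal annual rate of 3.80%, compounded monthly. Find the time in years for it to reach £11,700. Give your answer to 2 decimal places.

12.80 years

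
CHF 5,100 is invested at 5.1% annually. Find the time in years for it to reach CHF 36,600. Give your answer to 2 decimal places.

n = ln(36600/5100) / ln(1+0.051) = ln(7.17647) / 0.049742 = 39.6205 years

39.62 years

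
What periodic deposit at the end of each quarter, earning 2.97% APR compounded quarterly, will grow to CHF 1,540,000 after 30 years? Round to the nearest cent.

Periodic rate i = 0.0297/4 = 0.007425; n = 30 × 4 = 120 periods.
FV-annuity factor = 192.532769; PMT = 1.54e+06 / 192.532769 = 7,998.6384

CHF 7,998.64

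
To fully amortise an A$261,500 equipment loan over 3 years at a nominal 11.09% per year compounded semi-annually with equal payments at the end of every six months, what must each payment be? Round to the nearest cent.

With 2 periods per year: i = 0.05545, n = 6.
Annuity-PV factor = 4.988413; PMT = 261500 / 4.988413 = 52,421.4858

A$52,421.49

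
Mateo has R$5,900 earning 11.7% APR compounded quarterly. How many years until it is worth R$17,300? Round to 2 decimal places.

9.33 years

Periodic rate i = 0.117/4 = 0.02925.
(1+i)^n = 17300/5900 = 2.93220, so n = ln 2.93220 / ln 1.02925 = 37.3132 quarters
= 37.3132/4 years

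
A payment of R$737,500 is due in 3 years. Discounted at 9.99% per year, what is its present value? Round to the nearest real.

Discount factor = (1+0.0999)^(−3) = 0.751520; PV = 737,500 × 0.751520 = 554,245.8099

R$554,246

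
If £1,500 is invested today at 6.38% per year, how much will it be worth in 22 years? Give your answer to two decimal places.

£5,848.05

1,500 × (1+0.0638)^22 = 1,500 × 3.898699 = 5,848.0483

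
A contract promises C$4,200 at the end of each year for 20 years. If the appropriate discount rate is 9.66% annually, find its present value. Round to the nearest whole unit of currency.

PV = 4200 × [1 − (1+0.0966)^(−20)] / 0.0966 = 4200 × 8.714932 = 36,602.7126

C$36,603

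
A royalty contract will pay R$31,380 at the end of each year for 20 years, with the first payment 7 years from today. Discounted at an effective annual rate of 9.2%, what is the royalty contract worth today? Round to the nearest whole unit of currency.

Value one period before first payment (t=6): 31380 × [1 − (1+0.092)^(−20)] / 0.092 = 31380 × 8.999919 = 282,417.4623
PV₀ = 282,417.4623 / (1+0.092)^6 = 282,417.4623 / 1.695649 = 166,554.2488

R$166,554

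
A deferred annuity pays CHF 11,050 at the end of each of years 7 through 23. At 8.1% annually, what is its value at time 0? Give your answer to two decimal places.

CHF 62,746.51

Value one period before first payment (t=6): 11050 × [1 − (1+0.081)^(−17)] / 0.081 = 11050 × 9.061112 = 100,125.2828
PV₀ = 100,125.2828 / (1+0.081)^6 = 100,125.2828 / 1.595711 = 62,746.5125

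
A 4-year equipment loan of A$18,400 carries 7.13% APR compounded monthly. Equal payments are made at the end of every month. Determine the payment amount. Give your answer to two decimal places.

With 12 periods per year: i = 0.00594167, n = 48.
PMT = 18400 / ( [1 − (1+0.00594167)^(−48)] / 0.00594167 ) = 18400 / 41.655204 = 441.7215

A$441.72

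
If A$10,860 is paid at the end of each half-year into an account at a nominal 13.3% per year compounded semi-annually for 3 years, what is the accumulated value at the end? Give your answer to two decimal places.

A$77,002.56

With 2 periods per year: i = 0.0665, n = 6.
FV = 10860 × [(1+0.0665)^6 − 1] / 0.0665 = 10860 × 7.090475 = 77,002.5567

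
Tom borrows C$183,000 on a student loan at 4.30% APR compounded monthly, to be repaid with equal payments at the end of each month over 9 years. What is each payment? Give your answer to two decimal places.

i = 0.043/12 = 0.00358333 per month; n = 9·12 = 108.
PMT = 183000 / ( [1 − (1+0.00358333)^(−108)] / 0.00358333 ) = 183000 / 89.424837 = 2,046.4113

C$2,046.41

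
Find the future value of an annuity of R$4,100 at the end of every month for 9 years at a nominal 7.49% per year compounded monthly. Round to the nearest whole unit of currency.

i = 0.0749/12 = 0.00624167 per month; n = 9·12 = 108.
Accumulation factor s(108|0.00624167) = 153.510187; FV = 4100 × 153.510187 = 629,391.7670

R$629,392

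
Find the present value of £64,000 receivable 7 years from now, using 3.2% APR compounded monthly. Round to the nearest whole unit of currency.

£51,171

With 12 periods per year: i = 0.00266667, n = 84.
Discount factor = (1+0.00266667)^(−84) = 0.799553; PV = 64,000 × 0.799553 = 51,171.4224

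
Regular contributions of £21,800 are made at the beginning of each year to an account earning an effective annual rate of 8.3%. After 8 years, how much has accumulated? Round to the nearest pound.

£253,862

FV = 21800 × [(1+0.083)^8 − 1] / 0.083 × (1+i) = 21800 × 11.645044 = 253,861.9550
(Beginning-of-period payments → annuity-due factor ×(1+i).)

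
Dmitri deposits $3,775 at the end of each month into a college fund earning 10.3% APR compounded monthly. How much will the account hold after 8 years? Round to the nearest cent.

With 12 periods per year: i = 0.00858333, n = 96.
FV = PMT · [(1+i)^n − 1] / i = 3775 · 148.147399 = 559,256.4319

$559,256.43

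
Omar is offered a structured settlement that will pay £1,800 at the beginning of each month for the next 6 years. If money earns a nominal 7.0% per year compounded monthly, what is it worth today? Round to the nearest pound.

With 12 periods per year: i = 0.00583333, n = 72.
Annuity factor a(72|0.00583333) × (1+i) = 58.996595; PV = 1800 × 58.996595 = 106,193.8714
(Beginning-of-period payments → annuity-due factor ×(1+i).)

£106,194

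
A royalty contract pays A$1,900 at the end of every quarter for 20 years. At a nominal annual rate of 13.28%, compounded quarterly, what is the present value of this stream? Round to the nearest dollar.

A$53,033

With 4 periods per year: i = 0.0332, n = 80.
PV = 1900 × [1 − (1+0.0332)^(−80)] / 0.0332 = 1900 × 27.911917 = 53,032.6428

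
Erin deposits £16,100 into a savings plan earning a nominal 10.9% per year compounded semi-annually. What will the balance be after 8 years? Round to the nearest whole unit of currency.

£37,633

With 2 periods per year: i = 0.0545, n = 16.
16,100 × (1+0.0545)^16 = 16,100 × 2.337466 = 37,633.2063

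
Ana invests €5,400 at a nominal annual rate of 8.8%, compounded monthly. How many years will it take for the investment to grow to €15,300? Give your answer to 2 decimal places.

Periodic rate i = 0.088/12 = 0.00733333.
n = ln(15300/5400) / ln(1+0.00733333) = ln(2.83333) / 0.007307 = 142.5365 months
= 142.5365/12 years

11.88 years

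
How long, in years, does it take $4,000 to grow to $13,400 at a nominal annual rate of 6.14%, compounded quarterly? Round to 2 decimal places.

Periodic rate i = 0.0614/4 = 0.01535.
n = ln(13400/4000) / ln(1+0.01535) = ln(3.35000) / 0.015233 = 79.3626 quarters
= 79.3626/4 years

19.84 years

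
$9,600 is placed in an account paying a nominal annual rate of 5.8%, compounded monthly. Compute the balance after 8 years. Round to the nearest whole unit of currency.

With 12 periods per year: i = 0.00483333, n = 96.
FV = 9,600 × (1 + 0.00483333)^96 = 15,251.0044

$15,251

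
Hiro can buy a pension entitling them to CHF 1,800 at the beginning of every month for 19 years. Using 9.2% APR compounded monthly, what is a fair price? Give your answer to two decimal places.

i = 0.092/12 = 0.00766667 per month; n = 19·12 = 228.
PV = 1800 × [1 − (1+0.00766667)^(−228)] / 0.00766667 × (1+i) = 1800 × 108.396037 = 195,112.8665
Payments are at the start of each period, so multiply by (1+i).

CHF 195,112.87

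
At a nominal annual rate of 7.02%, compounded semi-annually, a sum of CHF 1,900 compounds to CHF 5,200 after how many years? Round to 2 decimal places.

14.59 years

Periodic rate i = 0.0702/2 = 0.0351.
n = ln(5200/1900) / ln(1+0.0351) = ln(2.73684) / 0.034498 = 29.1844 half-years
= 29.1844/2 years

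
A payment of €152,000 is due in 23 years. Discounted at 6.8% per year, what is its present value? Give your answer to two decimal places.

€33,473.78

PV = FV·(1+i)^(−n) = 152,000 × 0.220222 = 33,473.7814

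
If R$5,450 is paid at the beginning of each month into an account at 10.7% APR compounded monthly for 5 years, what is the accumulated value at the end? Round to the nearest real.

With 12 periods per year: i = 0.00891667, n = 60.
Accumulation factor s(60|0.00891667) × (1+i) = 79.589887; FV = 5450 × 79.589887 = 433,764.8829
(annuity-due: payments at period start, so ×(1+i).)

R$433,765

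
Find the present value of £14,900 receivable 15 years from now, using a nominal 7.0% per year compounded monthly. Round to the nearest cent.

With 12 periods per year: i = 0.00583333, n = 180.
Discount factor = (1+0.00583333)^(−180) = 0.351007; PV = 14,900 × 0.351007 = 5,230.0030

£5,230.00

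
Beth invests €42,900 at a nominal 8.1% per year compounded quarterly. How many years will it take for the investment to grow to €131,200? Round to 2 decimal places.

13.94 years

Periodic rate i = 0.081/4 = 0.02025.
n = ln(131200/42900) / ln(1+0.02025) = ln(3.05828) / 0.020048 = 55.7596 quarters
= 55.7596/4 years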